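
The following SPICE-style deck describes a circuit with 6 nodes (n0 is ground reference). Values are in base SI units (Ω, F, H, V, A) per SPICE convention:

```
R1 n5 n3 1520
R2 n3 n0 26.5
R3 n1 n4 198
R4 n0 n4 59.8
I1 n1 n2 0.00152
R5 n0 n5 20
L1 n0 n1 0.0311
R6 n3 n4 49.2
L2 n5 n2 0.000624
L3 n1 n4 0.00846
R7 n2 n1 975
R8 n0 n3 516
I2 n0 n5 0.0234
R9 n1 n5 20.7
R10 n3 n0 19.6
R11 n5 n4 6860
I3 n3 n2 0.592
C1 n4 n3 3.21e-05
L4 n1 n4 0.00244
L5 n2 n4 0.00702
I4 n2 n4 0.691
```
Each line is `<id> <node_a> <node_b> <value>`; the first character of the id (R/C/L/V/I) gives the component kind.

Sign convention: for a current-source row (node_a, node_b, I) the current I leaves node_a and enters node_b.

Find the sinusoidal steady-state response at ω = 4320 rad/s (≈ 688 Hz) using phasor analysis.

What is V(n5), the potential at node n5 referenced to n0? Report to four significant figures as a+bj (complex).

Apply KCL at each of the 5 non-ground nodes and solve the resulting linear system.
Node n1: branches {R3, I1, L1, L3, R7, R9, L4} → V_1 = 1.453-2.890j
Node n2: branches {I1, L2, R7, I3, L5, I4} → V_2 = 0.08648-2.288j
Node n3: branches {R1, R2, R6, R8, R10, I3, C1} → V_3 = 0.1856+1.682j
Node n4: branches {R3, R4, R6, L3, R11, C1, L4, L5, I4} → V_4 = 1.910-2.456j
Node n5: branches {R1, R5, L2, I2, R9, R11} → V_5 = -0.07729-2.014j

-0.07729-2.014j V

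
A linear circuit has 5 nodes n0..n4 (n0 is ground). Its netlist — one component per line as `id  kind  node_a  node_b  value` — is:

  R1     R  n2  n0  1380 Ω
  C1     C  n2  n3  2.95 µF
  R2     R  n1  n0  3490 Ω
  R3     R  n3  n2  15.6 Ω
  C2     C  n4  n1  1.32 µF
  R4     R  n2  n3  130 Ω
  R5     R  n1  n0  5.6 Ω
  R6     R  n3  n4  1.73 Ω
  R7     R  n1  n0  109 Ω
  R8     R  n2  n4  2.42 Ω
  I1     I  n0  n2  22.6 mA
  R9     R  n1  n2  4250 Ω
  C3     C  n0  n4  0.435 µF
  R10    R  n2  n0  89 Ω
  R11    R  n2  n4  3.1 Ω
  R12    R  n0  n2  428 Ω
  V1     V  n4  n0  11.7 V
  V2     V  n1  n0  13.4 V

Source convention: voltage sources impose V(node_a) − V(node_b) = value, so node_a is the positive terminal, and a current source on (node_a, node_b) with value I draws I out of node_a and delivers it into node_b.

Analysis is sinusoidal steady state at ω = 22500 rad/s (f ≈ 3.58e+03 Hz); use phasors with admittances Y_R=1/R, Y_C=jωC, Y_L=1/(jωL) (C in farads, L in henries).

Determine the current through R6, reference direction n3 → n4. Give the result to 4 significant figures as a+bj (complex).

-0.01271-0.008345j A

Apply KCL at each of the 4 non-ground nodes and solve the resulting linear system.
Node n1: branches {R2, C2, R5, R7, R9, V2} → V_1 = 13.40+0.000j
Node n2: branches {R1, C1, R3, R4, R8, I1, R9, R10, R11, R12} → V_2 = 11.52+0.01112j
Node n3: branches {C1, R3, R4, R6} → V_3 = 11.68-0.01444j
Node n4: branches {C2, R6, R8, C3, R11, V1} → V_4 = 11.70+0.000j
Source currents: i(V1)=-0.1417-0.06419j, i(V2)=-2.520-0.05049j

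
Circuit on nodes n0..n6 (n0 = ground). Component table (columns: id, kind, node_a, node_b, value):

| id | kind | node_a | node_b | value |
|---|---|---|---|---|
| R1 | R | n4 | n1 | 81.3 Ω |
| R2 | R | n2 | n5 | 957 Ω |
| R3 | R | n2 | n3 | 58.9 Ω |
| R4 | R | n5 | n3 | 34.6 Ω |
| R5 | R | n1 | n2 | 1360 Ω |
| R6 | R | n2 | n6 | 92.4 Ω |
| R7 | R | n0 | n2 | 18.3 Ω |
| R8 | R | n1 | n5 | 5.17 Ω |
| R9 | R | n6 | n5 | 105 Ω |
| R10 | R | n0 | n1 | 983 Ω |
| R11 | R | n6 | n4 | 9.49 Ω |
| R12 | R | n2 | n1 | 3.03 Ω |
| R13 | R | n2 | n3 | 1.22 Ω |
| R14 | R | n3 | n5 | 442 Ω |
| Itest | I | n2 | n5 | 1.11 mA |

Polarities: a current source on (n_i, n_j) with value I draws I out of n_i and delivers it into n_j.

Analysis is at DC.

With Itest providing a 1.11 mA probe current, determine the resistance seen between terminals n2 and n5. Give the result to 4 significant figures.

R_eq = 6.313 Ω

MNA unknowns: 6 node voltages V₁..V_6
R1: Y=0.01230 on G[4,1]
R2: Y=0.001045 on G[2,5]
R3: Y=0.01698 on G[2,3]
R4: Y=0.02890 on G[5,3]
R5: Y=0.0007353 on G[1,2]
R6: Y=0.01082 on G[2,6]
R7: Y=0.05464 on G[0,2]
R8: Y=0.1934 on G[1,5]
R9: Y=0.009524 on G[6,5]
R10: Y=0.001017 on G[0,1]
R11: Y=0.1054 on G[6,4]
R12: Y=0.3300 on G[2,1]
R13: Y=0.8197 on G[2,3]
R14: Y=0.002262 on G[3,5]
Itest: z[2]−=0.00111, z[5]+=0.00111
solve → V1=0.002543, V2=-4.734e-05, V3=0.0002043, V4=0.002943, V5=0.006960, V6=0.002990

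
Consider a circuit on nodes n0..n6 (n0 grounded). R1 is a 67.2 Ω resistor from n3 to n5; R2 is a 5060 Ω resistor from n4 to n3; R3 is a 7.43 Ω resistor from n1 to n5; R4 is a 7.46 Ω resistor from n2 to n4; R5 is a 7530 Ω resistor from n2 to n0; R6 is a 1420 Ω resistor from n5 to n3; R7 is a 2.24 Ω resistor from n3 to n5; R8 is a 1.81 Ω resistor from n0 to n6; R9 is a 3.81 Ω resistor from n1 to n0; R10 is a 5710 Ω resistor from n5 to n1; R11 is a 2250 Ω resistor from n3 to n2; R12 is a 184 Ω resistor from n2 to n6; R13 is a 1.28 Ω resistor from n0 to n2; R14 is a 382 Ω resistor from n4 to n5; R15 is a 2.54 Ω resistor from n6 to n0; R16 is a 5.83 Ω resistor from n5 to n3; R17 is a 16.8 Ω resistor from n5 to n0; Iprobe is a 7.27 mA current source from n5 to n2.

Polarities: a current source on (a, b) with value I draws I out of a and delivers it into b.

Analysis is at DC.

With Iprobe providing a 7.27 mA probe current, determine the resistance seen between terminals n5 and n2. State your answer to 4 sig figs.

R_eq = 7.802 Ω

Element admittances at DC:
  Y(R1) = 0.01488 S between n3,n5
  Y(R2) = 0.0001976 S between n4,n3
  Y(R3) = 0.1346 S between n1,n5
  Y(R4) = 0.1340 S between n2,n4
  Y(R5) = 0.0001328 S between n2,n0
  Y(R6) = 0.0007042 S between n5,n3
  Y(R7) = 0.4464 S between n3,n5
  Y(R8) = 0.5525 S between n0,n6
  Y(R9) = 0.2625 S between n1,n0
  Y(R10) = 0.0001751 S between n5,n1
  Y(R11) = 0.0004444 S between n3,n2
  Y(R12) = 0.005435 S between n2,n6
  Y(R13) = 0.7812 S between n0,n2
  Y(R14) = 0.002618 S between n4,n5
  Y(R15) = 0.3937 S between n6,n0
  Y(R16) = 0.1715 S between n5,n3
  Y(R17) = 0.05952 S between n5,n0
  Iprobe: injects 0.00727 A into n2 (from n5)
Assemble and solve the 6×6 MNA system:
  V(n1)=-0.01619  V(n2)=0.009009  V(n3)=-0.04765  V(n4)=0.007843  V(n5)=-0.04771  V(n6)=5.145e-05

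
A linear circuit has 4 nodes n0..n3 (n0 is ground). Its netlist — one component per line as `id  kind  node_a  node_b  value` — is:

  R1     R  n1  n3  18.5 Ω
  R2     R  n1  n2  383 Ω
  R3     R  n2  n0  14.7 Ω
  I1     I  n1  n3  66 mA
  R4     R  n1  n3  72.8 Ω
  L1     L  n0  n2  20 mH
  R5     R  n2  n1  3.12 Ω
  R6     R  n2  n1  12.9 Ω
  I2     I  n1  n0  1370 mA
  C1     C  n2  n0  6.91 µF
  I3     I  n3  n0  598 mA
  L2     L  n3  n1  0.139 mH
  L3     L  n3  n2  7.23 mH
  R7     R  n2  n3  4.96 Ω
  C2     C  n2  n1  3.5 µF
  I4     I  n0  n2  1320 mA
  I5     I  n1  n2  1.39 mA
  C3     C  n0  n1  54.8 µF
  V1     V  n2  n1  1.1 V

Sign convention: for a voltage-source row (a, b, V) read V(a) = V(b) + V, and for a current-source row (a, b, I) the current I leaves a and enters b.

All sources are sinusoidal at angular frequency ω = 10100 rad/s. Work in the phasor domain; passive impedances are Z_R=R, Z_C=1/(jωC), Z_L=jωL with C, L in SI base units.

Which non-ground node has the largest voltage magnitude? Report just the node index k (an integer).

Apply KCL at each of the 3 non-ground nodes and solve the resulting linear system.
Node n1: branches {R1, R2, I1, R4, R5, R6, I2, L2, C2, I5, C3, V1} → V_1 = -0.2410+1.143j
Node n2: branches {R2, R3, L1, R5, R6, C1, L3, R7, C2, I4, I5, V1} → V_2 = 0.8590+1.143j
Node n3: branches {R1, I1, R4, I3, L2, L3, R7} → V_3 = -0.3622+0.7601j
Source currents: i(V1)=0.6449-0.2327j

2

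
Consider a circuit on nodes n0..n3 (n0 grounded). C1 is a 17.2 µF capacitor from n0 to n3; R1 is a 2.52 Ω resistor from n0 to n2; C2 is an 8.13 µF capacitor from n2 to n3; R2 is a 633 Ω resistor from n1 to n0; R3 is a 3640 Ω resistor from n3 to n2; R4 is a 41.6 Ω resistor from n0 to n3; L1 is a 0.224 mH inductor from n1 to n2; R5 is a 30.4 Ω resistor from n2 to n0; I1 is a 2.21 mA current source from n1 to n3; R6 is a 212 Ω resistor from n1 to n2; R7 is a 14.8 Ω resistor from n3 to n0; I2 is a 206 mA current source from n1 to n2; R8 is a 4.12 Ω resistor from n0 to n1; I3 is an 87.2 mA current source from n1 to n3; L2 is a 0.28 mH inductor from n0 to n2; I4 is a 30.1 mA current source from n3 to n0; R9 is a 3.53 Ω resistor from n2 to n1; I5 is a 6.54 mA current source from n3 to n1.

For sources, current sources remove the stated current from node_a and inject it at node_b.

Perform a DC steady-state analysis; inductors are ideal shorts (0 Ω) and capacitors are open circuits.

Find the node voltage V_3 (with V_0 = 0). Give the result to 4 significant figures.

MNA unknowns: 3 node voltages V₁..V_3 plus 2 source currents (L1, L2)
C1: Y=0.000 on G[0,3]
R1: Y=0.3968 on G[0,2]
C2: Y=0.000 on G[2,3]
R2: Y=0.001580 on G[1,0]
R3: Y=0.0002747 on G[3,2]
R4: Y=0.02404 on G[0,3]
L1: row V1−V2=0, i_L1 at 1,2
R5: Y=0.03289 on G[2,0]
I1: z[1]−=0.00221, z[3]+=0.00221
R6: Y=0.004717 on G[1,2]
R7: Y=0.06757 on G[3,0]
I2: z[1]−=0.206, z[2]+=0.206
R8: Y=0.2427 on G[0,1]
I3: z[1]−=0.0872, z[3]+=0.0872
L2: row V0−V2=0, i_L2 at 0,2
I4: z[3]−=0.0301, z[0]+=0.0301
R9: Y=0.2833 on G[2,1]
I5: z[3]−=0.00654, z[1]+=0.00654
solve → V1=0.000, V2=0.000, V3=0.5743
aux → i_L1=-0.2889, i_L2=0.08271

0.5743 V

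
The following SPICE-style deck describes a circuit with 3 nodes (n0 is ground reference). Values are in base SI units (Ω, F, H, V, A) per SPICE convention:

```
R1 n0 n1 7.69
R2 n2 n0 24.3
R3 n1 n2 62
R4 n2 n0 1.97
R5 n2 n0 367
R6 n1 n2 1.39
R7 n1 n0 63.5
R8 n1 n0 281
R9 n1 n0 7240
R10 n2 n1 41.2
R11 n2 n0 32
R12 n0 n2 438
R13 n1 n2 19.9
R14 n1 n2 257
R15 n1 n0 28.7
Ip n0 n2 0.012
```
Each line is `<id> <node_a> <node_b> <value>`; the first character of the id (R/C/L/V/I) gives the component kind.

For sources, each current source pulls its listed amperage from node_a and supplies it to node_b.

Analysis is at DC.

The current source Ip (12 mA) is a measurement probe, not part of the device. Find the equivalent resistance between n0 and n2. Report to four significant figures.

Element admittances at DC:
  Y(R1) = 0.1300 S between n0,n1
  Y(R2) = 0.04115 S between n2,n0
  Y(R3) = 0.01613 S between n1,n2
  Y(R4) = 0.5076 S between n2,n0
  Y(R5) = 0.002725 S between n2,n0
  Y(R6) = 0.7194 S between n1,n2
  Y(R7) = 0.01575 S between n1,n0
  Y(R8) = 0.003559 S between n1,n0
  Y(R9) = 0.0001381 S between n1,n0
  Y(R10) = 0.02427 S between n2,n1
  Y(R11) = 0.03125 S between n2,n0
  Y(R12) = 0.002283 S between n0,n2
  Y(R13) = 0.05025 S between n1,n2
  Y(R14) = 0.003891 S between n1,n2
  Y(R15) = 0.03484 S between n1,n0
  Ip: injects 0.012 A into n2 (from n0)
Assemble and solve the 2×2 MNA system:
  V(n1)=0.01331  V(n2)=0.01632

R_eq = 1.360 Ω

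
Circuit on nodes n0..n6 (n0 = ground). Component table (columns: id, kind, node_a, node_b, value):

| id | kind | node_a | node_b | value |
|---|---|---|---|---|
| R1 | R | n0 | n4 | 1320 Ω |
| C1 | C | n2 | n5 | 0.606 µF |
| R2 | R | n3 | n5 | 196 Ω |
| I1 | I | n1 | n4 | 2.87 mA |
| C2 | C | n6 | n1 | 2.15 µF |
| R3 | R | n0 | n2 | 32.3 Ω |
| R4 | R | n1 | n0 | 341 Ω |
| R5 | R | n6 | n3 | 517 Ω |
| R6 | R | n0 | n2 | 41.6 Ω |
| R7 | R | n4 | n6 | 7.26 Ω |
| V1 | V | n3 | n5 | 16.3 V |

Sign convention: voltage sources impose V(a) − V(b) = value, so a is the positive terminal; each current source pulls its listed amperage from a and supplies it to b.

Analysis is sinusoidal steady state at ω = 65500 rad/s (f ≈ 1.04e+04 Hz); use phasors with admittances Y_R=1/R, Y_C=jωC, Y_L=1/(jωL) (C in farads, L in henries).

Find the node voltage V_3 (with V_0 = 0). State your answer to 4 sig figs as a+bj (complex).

Element admittances at ω=65500 rad/s:
  Y(R1) = 0.0007576+0.000j S between n0,n4
  Y(C1) = 0.000+0.03969j S between n2,n5
  Y(R2) = 0.005102+0.000j S between n3,n5
  I1: injects 0.00287 A into n4 (from n1)
  Y(C2) = 0.000+0.1408j S between n6,n1
  Y(R3) = 0.03096+0.000j S between n0,n2
  Y(R4) = 0.002933+0.000j S between n1,n0
  Y(R5) = 0.001934+0.000j S between n6,n3
  Y(R6) = 0.02404+0.000j S between n0,n2
  Y(R7) = 0.1377+0.000j S between n4,n6
  V1: constraint V(n3)−V(n5) = 16.3
Assemble and solve the 7×7 MNA system:
  V(n1)=5.472+0.2345j  V(n2)=-0.3671-0.01388j  V(n3)=15.91+0.4947j  V(n4)=5.467+0.09963j  V(n5)=-0.3863+0.4947j  V(n6)=5.477+0.1002j
  i(V1)=-0.1034-0.0007632j

15.91+0.4947j V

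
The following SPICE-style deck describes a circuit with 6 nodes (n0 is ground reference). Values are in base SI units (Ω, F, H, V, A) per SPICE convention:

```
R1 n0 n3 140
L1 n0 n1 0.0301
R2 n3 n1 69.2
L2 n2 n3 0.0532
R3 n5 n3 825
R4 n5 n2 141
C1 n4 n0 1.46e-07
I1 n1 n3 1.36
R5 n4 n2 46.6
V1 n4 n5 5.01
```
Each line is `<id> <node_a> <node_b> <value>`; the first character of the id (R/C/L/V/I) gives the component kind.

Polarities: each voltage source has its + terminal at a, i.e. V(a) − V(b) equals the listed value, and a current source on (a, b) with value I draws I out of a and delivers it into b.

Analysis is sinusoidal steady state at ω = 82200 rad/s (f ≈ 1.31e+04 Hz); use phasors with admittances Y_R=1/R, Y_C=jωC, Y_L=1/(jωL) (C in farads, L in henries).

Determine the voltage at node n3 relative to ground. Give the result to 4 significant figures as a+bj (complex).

Element admittances at ω=82200 rad/s:
  Y(R1) = 0.007143+0.000j S between n0,n3
  Y(L1) = 0.000-0.0004042j S between n0,n1
  Y(R2) = 0.01445+0.000j S between n3,n1
  Y(L2) = 0.000-0.0002287j S between n2,n3
  Y(R3) = 0.001212+0.000j S between n5,n3
  Y(R4) = 0.007092+0.000j S between n5,n2
  Y(C1) = 0.000+0.01200j S between n4,n0
  I1: injects 1.36 A into n3 (from n1)
  Y(R5) = 0.02146+0.000j S between n4,n2
  V1: constraint V(n4)−V(n5) = 5.01
Assemble and solve the 6×6 MNA system:
  V(n1)=-94.24-7.220j  V(n2)=-1.723-0.4501j  V(n3)=-0.3290-4.584j  V(n4)=-0.4452-0.4390j  V(n5)=-5.455-0.4390j
  i(V1)=-0.03268+0.005104j

-0.3290-4.584j V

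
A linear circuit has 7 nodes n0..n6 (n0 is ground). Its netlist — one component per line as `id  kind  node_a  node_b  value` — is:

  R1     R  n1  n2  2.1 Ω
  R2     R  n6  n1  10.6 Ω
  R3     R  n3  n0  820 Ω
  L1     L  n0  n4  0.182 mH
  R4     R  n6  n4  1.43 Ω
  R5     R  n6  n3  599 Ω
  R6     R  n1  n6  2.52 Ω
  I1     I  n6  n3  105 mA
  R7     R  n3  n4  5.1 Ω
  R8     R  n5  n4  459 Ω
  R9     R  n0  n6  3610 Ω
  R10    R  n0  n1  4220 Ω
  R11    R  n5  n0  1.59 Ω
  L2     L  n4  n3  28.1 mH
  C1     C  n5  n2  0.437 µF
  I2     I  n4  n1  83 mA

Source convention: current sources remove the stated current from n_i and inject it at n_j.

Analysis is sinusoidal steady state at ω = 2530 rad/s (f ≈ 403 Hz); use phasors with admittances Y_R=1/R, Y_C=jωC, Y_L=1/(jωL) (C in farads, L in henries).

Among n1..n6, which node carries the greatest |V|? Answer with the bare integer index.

3

Element admittances at ω=2530 rad/s:
  Y(R1) = 0.4762+0.000j S between n1,n2
  Y(R2) = 0.09434+0.000j S between n6,n1
  Y(R3) = 0.001220+0.000j S between n3,n0
  Y(L1) = 0.000-2.172j S between n0,n4
  Y(R4) = 0.6993+0.000j S between n6,n4
  Y(R5) = 0.001669+0.000j S between n6,n3
  Y(R6) = 0.3968+0.000j S between n1,n6
  I1: injects 0.105 A into n3 (from n6)
  Y(R7) = 0.1961+0.000j S between n3,n4
  Y(R8) = 0.002179+0.000j S between n5,n4
  Y(R9) = 0.0002770+0.000j S between n0,n6
  Y(R10) = 0.0002370+0.000j S between n0,n1
  Y(R11) = 0.6289+0.000j S between n5,n0
  Y(L2) = 0.000-0.01407j S between n4,n3
  Y(C1) = 0.000+0.001106j S between n5,n2
  I2: injects 0.083 A into n1 (from n4)
Assemble and solve the 6×6 MNA system:
  V(n1)=0.1388-0.0007492j  V(n2)=0.1388-0.001071j  V(n3)=0.5249+0.03680j  V(n4)=9.065e-05-0.0003068j  V(n5)=2.614e-06+0.0002421j  V(n6)=-0.03008-0.0004370j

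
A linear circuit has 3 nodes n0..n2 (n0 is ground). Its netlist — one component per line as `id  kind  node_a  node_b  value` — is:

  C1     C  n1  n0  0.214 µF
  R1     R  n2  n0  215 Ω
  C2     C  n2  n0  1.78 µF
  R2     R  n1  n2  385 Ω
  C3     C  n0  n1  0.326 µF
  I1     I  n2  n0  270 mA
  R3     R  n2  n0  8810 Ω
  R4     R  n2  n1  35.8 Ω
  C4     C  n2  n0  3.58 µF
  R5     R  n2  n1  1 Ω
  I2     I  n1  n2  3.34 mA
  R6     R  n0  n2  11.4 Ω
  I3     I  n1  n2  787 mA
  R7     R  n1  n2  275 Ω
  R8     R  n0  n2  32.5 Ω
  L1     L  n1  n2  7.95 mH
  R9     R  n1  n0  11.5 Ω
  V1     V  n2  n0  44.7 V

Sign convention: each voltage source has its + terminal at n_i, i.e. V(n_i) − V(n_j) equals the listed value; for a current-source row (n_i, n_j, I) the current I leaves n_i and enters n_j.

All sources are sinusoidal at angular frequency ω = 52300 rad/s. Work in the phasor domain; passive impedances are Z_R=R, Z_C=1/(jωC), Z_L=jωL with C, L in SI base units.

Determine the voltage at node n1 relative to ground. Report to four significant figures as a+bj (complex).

40.50-1.029j V

Element admittances at ω=52300 rad/s:
  Y(C1) = 0.000+0.01119j S between n1,n0
  Y(R1) = 0.004651+0.000j S between n2,n0
  Y(C2) = 0.000+0.09309j S between n2,n0
  Y(R2) = 0.002597+0.000j S between n1,n2
  Y(C3) = 0.000+0.01705j S between n0,n1
  I1: injects 0.27 A into n0 (from n2)
  Y(R3) = 0.0001135+0.000j S between n2,n0
  Y(R4) = 0.02793+0.000j S between n2,n1
  Y(C4) = 0.000+0.1872j S between n2,n0
  Y(R5) = 1.000+0.000j S between n2,n1
  I2: injects 0.00334 A into n2 (from n1)
  Y(R6) = 0.08772+0.000j S between n0,n2
  I3: injects 0.787 A into n2 (from n1)
  Y(R7) = 0.003636+0.000j S between n1,n2
  Y(R8) = 0.03077+0.000j S between n0,n2
  Y(L1) = 0.000-0.002405j S between n1,n2
  Y(R9) = 0.08696+0.000j S between n1,n0
  V1: constraint V(n2)−V(n0) = 44.7
Assemble and solve the 3×3 MNA system:
  V(n1)=40.50-1.029j  V(n2)=44.70+0.000j
  i(V1)=-9.331-13.59j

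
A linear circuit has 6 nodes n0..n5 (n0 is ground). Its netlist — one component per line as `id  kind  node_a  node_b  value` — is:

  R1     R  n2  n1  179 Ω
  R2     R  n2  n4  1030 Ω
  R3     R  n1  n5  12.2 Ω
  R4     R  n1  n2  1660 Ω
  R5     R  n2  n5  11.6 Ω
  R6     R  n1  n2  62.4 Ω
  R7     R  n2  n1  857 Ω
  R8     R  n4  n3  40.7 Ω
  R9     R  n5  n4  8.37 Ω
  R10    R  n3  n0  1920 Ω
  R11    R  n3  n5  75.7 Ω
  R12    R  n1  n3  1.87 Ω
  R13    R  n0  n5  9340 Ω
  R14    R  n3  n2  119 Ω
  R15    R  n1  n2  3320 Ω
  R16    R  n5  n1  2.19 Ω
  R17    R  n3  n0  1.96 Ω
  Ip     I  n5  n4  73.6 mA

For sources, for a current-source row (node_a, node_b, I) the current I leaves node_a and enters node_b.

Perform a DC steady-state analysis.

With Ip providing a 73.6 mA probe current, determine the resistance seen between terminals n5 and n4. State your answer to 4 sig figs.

R_eq = 6.989 Ω

Apply KCL at each of the 5 non-ground nodes and solve the resulting linear system.
Node n1: branches {R1, R3, R4, R6, R7, R12, R15, R16} → V_1 = -0.02032
Node n2: branches {R1, R2, R4, R5, R6, R7, R14, R15} → V_2 = -0.02918
Node n3: branches {R8, R10, R11, R12, R14, R17} → V_3 = 8.411e-06
Node n4: branches {R2, R8, R9, Ip} → V_4 = 0.4743
Node n5: branches {R3, R5, R9, R11, R13, R16, Ip} → V_5 = -0.04012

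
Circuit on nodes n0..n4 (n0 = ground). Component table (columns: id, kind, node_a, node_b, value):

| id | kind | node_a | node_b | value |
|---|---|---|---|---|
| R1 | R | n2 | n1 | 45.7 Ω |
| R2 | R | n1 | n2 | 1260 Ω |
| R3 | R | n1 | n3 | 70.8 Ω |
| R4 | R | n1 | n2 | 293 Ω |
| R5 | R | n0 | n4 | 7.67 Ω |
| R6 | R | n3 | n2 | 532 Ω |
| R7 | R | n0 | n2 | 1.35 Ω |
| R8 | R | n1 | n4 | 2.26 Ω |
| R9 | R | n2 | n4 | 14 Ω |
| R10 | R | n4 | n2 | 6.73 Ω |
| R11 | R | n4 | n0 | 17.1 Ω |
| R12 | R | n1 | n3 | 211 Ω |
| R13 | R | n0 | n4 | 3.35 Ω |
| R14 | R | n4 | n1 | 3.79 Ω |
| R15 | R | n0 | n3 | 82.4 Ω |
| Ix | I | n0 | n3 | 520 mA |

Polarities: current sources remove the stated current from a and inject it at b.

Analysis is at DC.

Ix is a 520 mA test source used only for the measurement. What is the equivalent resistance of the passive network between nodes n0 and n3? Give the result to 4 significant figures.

R_eq = 31.34 Ω

MNA unknowns: 4 node voltages V₁..V_4
R1: Y=0.02188 on G[2,1]
R2: Y=0.0007937 on G[1,2]
R3: Y=0.01412 on G[1,3]
R4: Y=0.003413 on G[1,2]
R5: Y=0.1304 on G[0,4]
R6: Y=0.001880 on G[3,2]
R7: Y=0.7407 on G[0,2]
R8: Y=0.4425 on G[1,4]
R9: Y=0.07143 on G[2,4]
R10: Y=0.1486 on G[4,2]
R11: Y=0.05848 on G[4,0]
R12: Y=0.004739 on G[1,3]
R13: Y=0.2985 on G[0,4]
R14: Y=0.2639 on G[4,1]
R15: Y=0.01214 on G[0,3]
Ix: z[0]−=0.52, z[3]+=0.52
solve → V1=0.8226, V2=0.1493, V3=16.30, V4=0.4342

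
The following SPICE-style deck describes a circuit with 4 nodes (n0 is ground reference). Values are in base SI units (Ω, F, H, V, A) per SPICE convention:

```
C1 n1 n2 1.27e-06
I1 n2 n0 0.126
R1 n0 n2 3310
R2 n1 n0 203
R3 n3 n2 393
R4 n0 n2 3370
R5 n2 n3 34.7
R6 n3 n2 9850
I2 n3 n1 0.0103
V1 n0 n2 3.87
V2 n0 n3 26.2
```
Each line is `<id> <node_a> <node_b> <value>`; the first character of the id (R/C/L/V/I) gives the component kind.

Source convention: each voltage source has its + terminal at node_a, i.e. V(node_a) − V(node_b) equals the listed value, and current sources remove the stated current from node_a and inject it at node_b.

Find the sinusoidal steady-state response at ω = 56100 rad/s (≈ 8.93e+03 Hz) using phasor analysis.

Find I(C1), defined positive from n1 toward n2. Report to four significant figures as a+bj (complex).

0.02922+0.002021j A

MNA unknowns: 3 node voltages V₁..V_3 plus 2 source currents (V1, V2)
C1: Y=0.000+0.07125j on G[1,2]
I1: z[2]−=0.126, z[0]+=0.126
R1: Y=0.0003021+0.000j on G[0,2]
R2: Y=0.004926+0.000j on G[1,0]
R3: Y=0.002545+0.000j on G[3,2]
R4: Y=0.0002967+0.000j on G[0,2]
R5: Y=0.02882+0.000j on G[2,3]
R6: Y=0.0001015+0.000j on G[3,2]
I2: z[3]−=0.0103, z[1]+=0.0103
V1: row V0−V2=3.87, i_V1 at 0,2
V2: row V0−V3=26.2, i_V2 at 0,3
solve → V1=-3.842-0.4102j, V2=-3.870+0.000j, V3=-26.20+0.000j
aux → i_V1=0.7971-0.002021j, i_V2=-0.6923+0.000j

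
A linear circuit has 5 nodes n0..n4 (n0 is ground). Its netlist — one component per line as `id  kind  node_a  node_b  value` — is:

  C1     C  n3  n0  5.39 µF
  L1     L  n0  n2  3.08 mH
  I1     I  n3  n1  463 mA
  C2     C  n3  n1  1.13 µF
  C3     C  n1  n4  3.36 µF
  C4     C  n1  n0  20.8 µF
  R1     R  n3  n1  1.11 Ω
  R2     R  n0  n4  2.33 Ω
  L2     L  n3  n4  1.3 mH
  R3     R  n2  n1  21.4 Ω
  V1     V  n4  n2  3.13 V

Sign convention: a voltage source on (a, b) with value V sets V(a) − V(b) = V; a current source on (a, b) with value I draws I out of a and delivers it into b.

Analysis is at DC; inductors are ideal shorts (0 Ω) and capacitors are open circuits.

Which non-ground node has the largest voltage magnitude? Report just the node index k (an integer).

Apply KCL at each of the 4 non-ground nodes and solve the resulting linear system.
Node n1: branches {I1, C2, C3, C4, R1, R3} → V_1 = 3.464
Node n2: branches {L1, R3, V1} → V_2 = 0.000
Node n3: branches {C1, I1, C2, R1, L2} → V_3 = 3.130
Node n4: branches {C3, R2, L2, V1} → V_4 = 3.130
Source currents: i(L1)=1.343, i(L2)=-0.1619, i(V1)=-1.505

1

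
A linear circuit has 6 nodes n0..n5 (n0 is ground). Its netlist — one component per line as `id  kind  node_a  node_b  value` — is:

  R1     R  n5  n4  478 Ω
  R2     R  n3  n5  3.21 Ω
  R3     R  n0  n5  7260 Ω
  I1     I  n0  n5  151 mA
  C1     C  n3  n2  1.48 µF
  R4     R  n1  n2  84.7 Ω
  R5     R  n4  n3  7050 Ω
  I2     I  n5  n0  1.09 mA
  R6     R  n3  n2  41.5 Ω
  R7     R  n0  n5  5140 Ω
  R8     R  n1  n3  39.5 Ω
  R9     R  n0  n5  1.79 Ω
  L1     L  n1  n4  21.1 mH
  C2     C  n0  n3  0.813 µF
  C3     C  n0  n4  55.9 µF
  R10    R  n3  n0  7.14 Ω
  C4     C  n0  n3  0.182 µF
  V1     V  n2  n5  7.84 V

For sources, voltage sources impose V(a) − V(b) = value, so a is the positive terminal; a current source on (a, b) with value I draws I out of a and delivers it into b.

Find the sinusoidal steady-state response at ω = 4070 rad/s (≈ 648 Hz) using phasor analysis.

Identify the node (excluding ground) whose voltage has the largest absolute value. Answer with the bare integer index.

2

MNA unknowns: 5 node voltages V₁..V_5 plus 1 source current (V1)
R1: Y=0.002092+0.000j on G[5,4]
R2: Y=0.3115+0.000j on G[3,5]
R3: Y=0.0001377+0.000j on G[0,5]
I1: z[0]−=0.151, z[5]+=0.151
C1: Y=0.000+0.006024j on G[3,2]
R4: Y=0.01181+0.000j on G[1,2]
R5: Y=0.0001418+0.000j on G[4,3]
I2: z[5]−=0.00109, z[0]+=0.00109
R6: Y=0.02410+0.000j on G[3,2]
R7: Y=0.0001946+0.000j on G[0,5]
R8: Y=0.02532+0.000j on G[1,3]
R9: Y=0.5587+0.000j on G[0,5]
L1: Y=0.000-0.01164j on G[1,4]
C2: Y=0.000+0.003309j on G[0,3]
C3: Y=0.000+0.2275j on G[0,4]
R10: Y=0.1401+0.000j on G[3,0]
C4: Y=0.000+0.0007407j on G[0,3]
V1: row V2−V5=7.84, i_V1 at 2,5
solve → V1=2.602+0.9630j, V2=7.942+0.01661j, V3=0.5792+0.1436j, V4=-0.1395-0.05476j, V5=0.1018+0.01661j
aux → i_V1=-0.2412-0.03012j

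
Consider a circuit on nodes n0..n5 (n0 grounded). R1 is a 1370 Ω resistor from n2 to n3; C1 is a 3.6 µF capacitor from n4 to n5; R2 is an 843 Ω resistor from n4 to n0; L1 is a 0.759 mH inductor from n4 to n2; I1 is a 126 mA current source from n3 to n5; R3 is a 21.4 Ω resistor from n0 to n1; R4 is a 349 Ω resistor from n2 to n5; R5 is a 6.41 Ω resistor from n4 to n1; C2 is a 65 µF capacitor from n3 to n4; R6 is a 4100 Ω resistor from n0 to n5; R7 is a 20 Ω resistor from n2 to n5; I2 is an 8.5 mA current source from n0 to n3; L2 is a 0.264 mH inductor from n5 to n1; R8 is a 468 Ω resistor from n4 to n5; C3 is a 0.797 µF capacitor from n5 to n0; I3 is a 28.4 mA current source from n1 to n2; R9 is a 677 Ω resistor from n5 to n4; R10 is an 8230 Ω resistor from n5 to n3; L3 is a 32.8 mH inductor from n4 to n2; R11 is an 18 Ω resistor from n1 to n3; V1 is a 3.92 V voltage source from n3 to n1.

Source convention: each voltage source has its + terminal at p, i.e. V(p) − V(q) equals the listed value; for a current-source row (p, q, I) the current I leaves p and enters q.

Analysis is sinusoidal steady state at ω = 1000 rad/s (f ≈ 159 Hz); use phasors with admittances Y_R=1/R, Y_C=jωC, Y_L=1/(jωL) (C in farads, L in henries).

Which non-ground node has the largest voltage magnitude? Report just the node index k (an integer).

3

Element admittances at ω=1000 rad/s:
  Y(R1) = 0.0007299+0.000j S between n2,n3
  Y(C1) = 0.000+0.003600j S between n4,n5
  Y(R2) = 0.001186+0.000j S between n4,n0
  Y(L1) = 0.000-1.318j S between n4,n2
  I1: injects 0.126 A into n5 (from n3)
  Y(R3) = 0.04673+0.000j S between n0,n1
  Y(R4) = 0.002865+0.000j S between n2,n5
  Y(R5) = 0.1560+0.000j S between n4,n1
  Y(C2) = 0.000+0.06500j S between n3,n4
  Y(R6) = 0.0002439+0.000j S between n0,n5
  Y(R7) = 0.05000+0.000j S between n2,n5
  I2: injects 0.0085 A into n3 (from n0)
  Y(L2) = 0.000-3.788j S between n5,n1
  Y(R8) = 0.002137+0.000j S between n4,n5
  Y(C3) = 0.000+0.0007970j S between n5,n0
  I3: injects 0.0284 A into n2 (from n1)
  Y(R9) = 0.001477+0.000j S between n5,n4
  Y(R10) = 0.0001215+0.000j S between n5,n3
  Y(L3) = 0.000-0.03049j S between n4,n2
  Y(R11) = 0.05556+0.000j S between n1,n3
  V1: constraint V(n3)−V(n1) = 3.92
Assemble and solve the 6×6 MNA system:
  V(n1)=0.1653-0.02853j  V(n2)=0.6713+1.023j  V(n3)=4.085-0.02853j  V(n4)=0.6311+1.021j  V(n5)=0.1498+0.01163j
  i(V1)=-0.4064-0.2238j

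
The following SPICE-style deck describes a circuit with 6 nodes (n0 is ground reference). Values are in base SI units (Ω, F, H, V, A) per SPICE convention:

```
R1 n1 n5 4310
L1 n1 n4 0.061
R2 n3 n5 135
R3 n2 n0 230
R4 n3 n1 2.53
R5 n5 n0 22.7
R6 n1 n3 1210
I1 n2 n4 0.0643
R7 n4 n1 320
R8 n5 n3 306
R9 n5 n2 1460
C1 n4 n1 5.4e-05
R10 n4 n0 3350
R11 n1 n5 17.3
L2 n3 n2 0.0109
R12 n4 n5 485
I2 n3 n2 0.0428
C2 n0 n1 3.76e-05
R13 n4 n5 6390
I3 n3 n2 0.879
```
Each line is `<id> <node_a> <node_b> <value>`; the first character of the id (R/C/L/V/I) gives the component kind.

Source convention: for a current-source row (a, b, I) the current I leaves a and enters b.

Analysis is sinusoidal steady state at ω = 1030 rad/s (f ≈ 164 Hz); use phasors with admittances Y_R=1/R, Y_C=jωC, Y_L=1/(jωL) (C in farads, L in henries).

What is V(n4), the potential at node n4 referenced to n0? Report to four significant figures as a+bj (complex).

Element admittances at ω=1030 rad/s:
  Y(R1) = 0.0002320+0.000j S between n1,n5
  Y(L1) = 0.000-0.01592j S between n1,n4
  Y(R2) = 0.007407+0.000j S between n3,n5
  Y(R3) = 0.004348+0.000j S between n2,n0
  Y(R4) = 0.3953+0.000j S between n3,n1
  Y(R5) = 0.04405+0.000j S between n5,n0
  Y(R6) = 0.0008264+0.000j S between n1,n3
  I1: injects 0.0643 A into n4 (from n2)
  Y(R7) = 0.003125+0.000j S between n4,n1
  Y(R8) = 0.003268+0.000j S between n5,n3
  Y(R9) = 0.0006849+0.000j S between n5,n2
  Y(C1) = 0.000+0.05562j S between n4,n1
  Y(R10) = 0.0002985+0.000j S between n4,n0
  Y(R11) = 0.05780+0.000j S between n1,n5
  Y(L2) = 0.000-0.08907j S between n3,n2
  Y(R12) = 0.002062+0.000j S between n4,n5
  I2: injects 0.0428 A into n2 (from n3)
  Y(C2) = 0.000+0.03873j S between n0,n1
  Y(R13) = 0.0001565+0.000j S between n4,n5
  I3: injects 0.879 A into n2 (from n3)
Assemble and solve the 5×5 MNA system:
  V(n1)=-0.6578-0.5074j  V(n2)=-0.2942+9.027j  V(n3)=-0.8066-0.6141j  V(n4)=-0.4145-2.111j  V(n5)=-0.4142-0.2983j

-0.4145-2.111j V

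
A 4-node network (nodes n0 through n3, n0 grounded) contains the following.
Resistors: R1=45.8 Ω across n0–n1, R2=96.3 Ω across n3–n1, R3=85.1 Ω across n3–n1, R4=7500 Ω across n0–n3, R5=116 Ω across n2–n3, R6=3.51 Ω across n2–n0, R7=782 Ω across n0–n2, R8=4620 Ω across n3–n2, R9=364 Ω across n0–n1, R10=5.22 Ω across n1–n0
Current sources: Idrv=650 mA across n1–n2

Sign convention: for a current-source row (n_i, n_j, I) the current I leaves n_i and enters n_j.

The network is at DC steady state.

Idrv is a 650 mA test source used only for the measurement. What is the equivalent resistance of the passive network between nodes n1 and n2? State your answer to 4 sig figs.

Apply KCL at each of the 3 non-ground nodes and solve the resulting linear system.
Node n1: branches {R1, R2, R3, R9, R10, Idrv} → V_1 = -2.860
Node n2: branches {R5, R6, R7, R8, Idrv} → V_2 = 2.161
Node n3: branches {R2, R3, R4, R5, R8} → V_3 = -1.421

R_eq = 7.724 Ω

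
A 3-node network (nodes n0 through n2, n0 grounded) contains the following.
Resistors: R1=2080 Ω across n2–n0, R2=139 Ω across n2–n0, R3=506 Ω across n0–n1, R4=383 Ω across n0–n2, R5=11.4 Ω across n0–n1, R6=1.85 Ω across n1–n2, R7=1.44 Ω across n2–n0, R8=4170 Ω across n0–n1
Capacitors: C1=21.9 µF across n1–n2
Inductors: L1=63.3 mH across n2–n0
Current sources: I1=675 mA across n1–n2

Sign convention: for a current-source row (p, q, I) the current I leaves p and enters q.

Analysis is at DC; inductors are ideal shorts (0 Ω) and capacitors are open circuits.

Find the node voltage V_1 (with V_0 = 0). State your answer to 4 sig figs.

-1.071 V

Element admittances at DC:
  Y(R1) = 0.0004808 S between n2,n0
  Y(C1) = 0.000 S between n1,n2
  Y(R2) = 0.007194 S between n2,n0
  L1: short n2↔n0 (DC inductor)
  Y(R3) = 0.001976 S between n0,n1
  Y(R4) = 0.002611 S between n0,n2
  Y(R5) = 0.08772 S between n0,n1
  Y(R6) = 0.5405 S between n1,n2
  Y(R7) = 0.6944 S between n2,n0
  Y(R8) = 0.0002398 S between n0,n1
  I1: injects 0.675 A into n2 (from n1)
Assemble and solve the 3×3 MNA system:
  V(n1)=-1.071  V(n2)=0.000
  i(L1)=0.09629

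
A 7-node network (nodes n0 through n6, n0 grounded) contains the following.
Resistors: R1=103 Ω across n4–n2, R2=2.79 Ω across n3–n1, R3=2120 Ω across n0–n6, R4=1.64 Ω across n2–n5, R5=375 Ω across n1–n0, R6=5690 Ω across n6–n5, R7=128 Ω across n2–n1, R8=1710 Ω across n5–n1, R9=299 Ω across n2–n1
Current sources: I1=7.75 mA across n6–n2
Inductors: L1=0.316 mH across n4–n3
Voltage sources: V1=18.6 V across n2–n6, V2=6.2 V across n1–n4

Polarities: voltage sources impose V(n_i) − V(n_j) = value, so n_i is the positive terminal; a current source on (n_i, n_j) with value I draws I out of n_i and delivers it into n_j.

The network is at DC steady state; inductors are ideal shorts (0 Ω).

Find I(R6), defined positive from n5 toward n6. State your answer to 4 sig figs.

0.003268 A

Element admittances at DC:
  Y(R1) = 0.009709 S between n4,n2
  I1: injects 0.00775 A into n2 (from n6)
  Y(R2) = 0.3584 S between n3,n1
  L1: short n4↔n3 (DC inductor)
  Y(R3) = 0.0004717 S between n0,n6
  Y(R4) = 0.6098 S between n2,n5
  Y(R5) = 0.002667 S between n1,n0
  Y(R6) = 0.0001757 S between n6,n5
  Y(R7) = 0.007812 S between n2,n1
  Y(R8) = 0.0005848 S between n5,n1
  Y(R9) = 0.003344 S between n2,n1
  V1: constraint V(n2)−V(n6) = 18.6
  V2: constraint V(n1)−V(n4) = 6.2
Assemble and solve the 9×9 MNA system:
  V(n1)=3.158  V(n2)=0.7449  V(n3)=-3.042  V(n4)=-3.042  V(n5)=0.7418  V(n6)=-17.86
  i(L1)=-2.222  i(V1)=-0.003941  i(V2)=-2.259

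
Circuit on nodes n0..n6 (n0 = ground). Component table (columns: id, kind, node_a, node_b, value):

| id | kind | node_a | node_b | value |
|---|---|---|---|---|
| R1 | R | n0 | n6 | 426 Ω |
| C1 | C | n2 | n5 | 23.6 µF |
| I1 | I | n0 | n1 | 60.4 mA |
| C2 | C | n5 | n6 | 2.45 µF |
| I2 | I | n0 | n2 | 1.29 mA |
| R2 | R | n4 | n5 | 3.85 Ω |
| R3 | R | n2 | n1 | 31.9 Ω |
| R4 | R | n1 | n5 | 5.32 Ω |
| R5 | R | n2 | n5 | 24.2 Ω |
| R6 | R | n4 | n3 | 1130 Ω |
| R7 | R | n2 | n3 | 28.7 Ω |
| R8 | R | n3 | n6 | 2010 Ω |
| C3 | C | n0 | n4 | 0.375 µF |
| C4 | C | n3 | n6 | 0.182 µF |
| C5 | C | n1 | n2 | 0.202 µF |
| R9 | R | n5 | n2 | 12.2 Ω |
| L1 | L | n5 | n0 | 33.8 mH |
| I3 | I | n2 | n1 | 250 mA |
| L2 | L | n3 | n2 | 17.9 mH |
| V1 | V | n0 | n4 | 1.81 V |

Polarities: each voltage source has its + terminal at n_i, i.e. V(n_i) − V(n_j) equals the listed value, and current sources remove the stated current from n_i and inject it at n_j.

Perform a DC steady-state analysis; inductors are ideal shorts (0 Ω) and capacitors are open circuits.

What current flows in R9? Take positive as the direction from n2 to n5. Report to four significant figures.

MNA unknowns: 6 node voltages V₁..V_6 plus 3 source currents (L1, L2, V1)
R1: Y=0.002347 on G[0,6]
C1: Y=0.000 on G[2,5]
I1: z[0]−=0.0604, z[1]+=0.0604
C2: Y=0.000 on G[5,6]
I2: z[0]−=0.00129, z[2]+=0.00129
R2: Y=0.2597 on G[4,5]
R3: Y=0.03135 on G[2,1]
R4: Y=0.1880 on G[1,5]
R5: Y=0.04132 on G[2,5]
R6: Y=0.0008850 on G[4,3]
R7: Y=0.03484 on G[2,3]
R8: Y=0.0004975 on G[3,6]
C3: Y=0.000 on G[0,4]
C4: Y=0.000 on G[3,6]
C5: Y=0.000 on G[1,2]
R9: Y=0.08197 on G[5,2]
L1: row V5−V0=0, i_L1 at 5,0
I3: z[2]−=0.25, z[1]+=0.25
L2: row V3−V2=0, i_L2 at 3,2
V1: row V0−V4=1.81, i_V1 at 0,4
solve → V1=1.221, V2=-1.360, V3=-1.360, V4=-1.810, V5=0.000, V6=-0.2378
aux → i_L1=-0.4083, i_L2=0.0001598, i_V1=-0.4705

-0.1115 A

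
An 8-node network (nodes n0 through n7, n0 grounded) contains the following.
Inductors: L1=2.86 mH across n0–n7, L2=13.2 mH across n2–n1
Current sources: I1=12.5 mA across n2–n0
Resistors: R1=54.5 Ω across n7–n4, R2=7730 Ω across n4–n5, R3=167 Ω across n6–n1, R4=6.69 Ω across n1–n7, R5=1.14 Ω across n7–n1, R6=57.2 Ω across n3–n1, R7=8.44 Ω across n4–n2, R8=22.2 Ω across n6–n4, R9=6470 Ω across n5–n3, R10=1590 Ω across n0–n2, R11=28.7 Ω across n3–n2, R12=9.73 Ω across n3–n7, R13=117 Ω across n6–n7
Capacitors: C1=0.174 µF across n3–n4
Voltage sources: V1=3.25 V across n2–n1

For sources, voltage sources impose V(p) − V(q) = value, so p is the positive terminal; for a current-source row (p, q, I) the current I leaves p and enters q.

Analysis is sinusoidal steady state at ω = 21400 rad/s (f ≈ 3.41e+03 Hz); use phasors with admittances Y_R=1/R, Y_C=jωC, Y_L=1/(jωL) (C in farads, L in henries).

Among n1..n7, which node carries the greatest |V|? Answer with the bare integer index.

2

MNA unknowns: 7 node voltages V₁..V_7 plus 1 source current (V1)
L1: Y=0.000-0.01634j on G[0,7]
I1: z[2]−=0.0125, z[0]+=0.0125
R1: Y=0.01835+0.000j on G[7,4]
R2: Y=0.0001294+0.000j on G[4,5]
R3: Y=0.005988+0.000j on G[6,1]
R4: Y=0.1495+0.000j on G[1,7]
R5: Y=0.8772+0.000j on G[7,1]
R6: Y=0.01748+0.000j on G[3,1]
R7: Y=0.1185+0.000j on G[4,2]
R8: Y=0.04505+0.000j on G[6,4]
R9: Y=0.0001546+0.000j on G[5,3]
C1: Y=0.000+0.003724j on G[3,4]
R10: Y=0.0006289+0.000j on G[0,2]
R11: Y=0.03484+0.000j on G[3,2]
R12: Y=0.1028+0.000j on G[3,7]
R13: Y=0.008547+0.000j on G[6,7]
L2: Y=0.000-0.003540j on G[2,1]
V1: row V2−V1=3.25, i_V1 at 2,1
solve → V1=-0.1766-0.8859j, V2=3.073-0.8859j, V3=0.6509-0.8411j, V4=2.449-0.9307j, V5=1.470-0.8819j, V6=1.829-0.9194j, V7=-0.03410-0.8834j
aux → i_V1=-0.1728+0.008312j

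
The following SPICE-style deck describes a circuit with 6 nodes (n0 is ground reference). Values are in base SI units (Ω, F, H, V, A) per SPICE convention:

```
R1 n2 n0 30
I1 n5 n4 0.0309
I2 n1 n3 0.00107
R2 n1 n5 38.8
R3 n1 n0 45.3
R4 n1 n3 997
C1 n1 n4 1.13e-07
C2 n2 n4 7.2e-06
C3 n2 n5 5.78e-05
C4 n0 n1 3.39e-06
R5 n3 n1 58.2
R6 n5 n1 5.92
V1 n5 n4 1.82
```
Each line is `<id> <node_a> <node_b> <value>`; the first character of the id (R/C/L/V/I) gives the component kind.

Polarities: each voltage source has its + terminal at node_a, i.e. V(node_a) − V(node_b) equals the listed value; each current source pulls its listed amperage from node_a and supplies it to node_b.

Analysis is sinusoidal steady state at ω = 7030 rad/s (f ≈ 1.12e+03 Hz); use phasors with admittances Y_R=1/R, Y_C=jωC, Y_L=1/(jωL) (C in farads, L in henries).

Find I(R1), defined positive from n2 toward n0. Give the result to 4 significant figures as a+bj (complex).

-0.003057-0.001219j A

MNA unknowns: 5 node voltages V₁..V_5 plus 1 source current (V1)
R1: Y=0.03333+0.000j on G[2,0]
I1: z[5]−=0.0309, z[4]+=0.0309
I2: z[1]−=0.00107, z[3]+=0.00107
R2: Y=0.02577+0.000j on G[1,5]
R3: Y=0.02208+0.000j on G[1,0]
R4: Y=0.001003+0.000j on G[1,3]
C1: Y=0.000+0.0007944j on G[1,4]
C2: Y=0.000+0.05062j on G[2,4]
C3: Y=0.000+0.4063j on G[2,5]
C4: Y=0.000+0.02383j on G[0,1]
R5: Y=0.01718+0.000j on G[3,1]
R6: Y=0.1689+0.000j on G[5,1]
V1: row V5−V4=1.82, i_V1 at 5,4
solve → V1=0.09148-0.04352j, V2=-0.09170-0.03658j, V3=0.1503-0.04352j, V4=-1.713-0.02989j, V5=0.1072-0.02989j
aux → i_V1=-0.03125-0.08349j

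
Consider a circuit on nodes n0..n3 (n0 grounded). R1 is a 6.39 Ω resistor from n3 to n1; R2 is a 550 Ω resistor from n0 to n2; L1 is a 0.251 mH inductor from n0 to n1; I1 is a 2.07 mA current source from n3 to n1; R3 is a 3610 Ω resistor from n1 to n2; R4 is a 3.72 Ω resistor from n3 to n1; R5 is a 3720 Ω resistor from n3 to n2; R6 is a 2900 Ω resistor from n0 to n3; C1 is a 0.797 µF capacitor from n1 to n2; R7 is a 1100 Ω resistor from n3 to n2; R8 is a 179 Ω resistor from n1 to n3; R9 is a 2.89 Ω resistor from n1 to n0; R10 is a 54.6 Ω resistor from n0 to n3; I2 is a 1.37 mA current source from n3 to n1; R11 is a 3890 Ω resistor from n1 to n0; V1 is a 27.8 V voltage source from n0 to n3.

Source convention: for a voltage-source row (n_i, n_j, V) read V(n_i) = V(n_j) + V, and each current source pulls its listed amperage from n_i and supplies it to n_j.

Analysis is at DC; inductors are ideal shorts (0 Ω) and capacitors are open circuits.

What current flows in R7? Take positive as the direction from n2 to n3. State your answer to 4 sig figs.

MNA unknowns: 3 node voltages V₁..V_3 plus 2 source currents (L1, V1)
R1: Y=0.1565 on G[3,1]
R2: Y=0.001818 on G[0,2]
L1: row V0−V1=0, i_L1 at 0,1
I1: z[3]−=0.00207, z[1]+=0.00207
R3: Y=0.0002770 on G[1,2]
R4: Y=0.2688 on G[3,1]
R5: Y=0.0002688 on G[3,2]
R6: Y=0.0003448 on G[0,3]
C1: Y=0.000 on G[1,2]
R7: Y=0.0009091 on G[3,2]
R8: Y=0.005587 on G[1,3]
R9: Y=0.3460 on G[1,0]
R10: Y=0.01832 on G[0,3]
I2: z[3]−=0.00137, z[1]+=0.00137
R11: Y=0.0002571 on G[1,0]
V1: row V0−V3=27.8, i_V1 at 0,3
solve → V1=0.000, V2=-10.00, V3=-27.80
aux → i_L1=11.98, i_V1=-12.52

0.01618 A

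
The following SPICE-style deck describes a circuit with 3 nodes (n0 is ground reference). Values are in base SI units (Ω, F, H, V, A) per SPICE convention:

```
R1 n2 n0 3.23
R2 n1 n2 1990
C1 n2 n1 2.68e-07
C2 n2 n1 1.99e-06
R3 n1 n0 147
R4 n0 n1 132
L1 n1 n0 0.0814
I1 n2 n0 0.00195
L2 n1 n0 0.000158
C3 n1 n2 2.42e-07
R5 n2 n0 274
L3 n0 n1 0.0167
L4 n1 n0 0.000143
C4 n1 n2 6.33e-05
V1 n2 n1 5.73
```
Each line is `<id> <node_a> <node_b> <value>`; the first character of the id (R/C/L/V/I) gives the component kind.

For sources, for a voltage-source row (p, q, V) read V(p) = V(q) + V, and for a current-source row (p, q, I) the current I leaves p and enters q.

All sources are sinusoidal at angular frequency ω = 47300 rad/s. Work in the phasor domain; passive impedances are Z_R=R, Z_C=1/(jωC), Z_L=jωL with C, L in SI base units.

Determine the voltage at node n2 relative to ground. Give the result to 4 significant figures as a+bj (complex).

2.591-2.713j V

Element admittances at ω=47300 rad/s:
  Y(R1) = 0.3096+0.000j S between n2,n0
  Y(R2) = 0.0005025+0.000j S between n1,n2
  Y(C1) = 0.000+0.01268j S between n2,n1
  Y(C2) = 0.000+0.09413j S between n2,n1
  Y(R3) = 0.006803+0.000j S between n1,n0
  Y(R4) = 0.007576+0.000j S between n0,n1
  Y(L1) = 0.000-0.0002597j S between n1,n0
  I1: injects 0.00195 A into n0 (from n2)
  Y(L2) = 0.000-0.1338j S between n1,n0
  Y(C3) = 0.000+0.01145j S between n1,n2
  Y(R5) = 0.003650+0.000j S between n2,n0
  Y(L3) = 0.000-0.001266j S between n0,n1
  Y(L4) = 0.000-0.1478j S between n1,n0
  Y(C4) = 0.000+2.994j S between n1,n2
  V1: constraint V(n2)−V(n1) = 5.73
Assemble and solve the 3×3 MNA system:
  V(n1)=-3.139-2.713j  V(n2)=2.591-2.713j
  i(V1)=-0.8164-16.98j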